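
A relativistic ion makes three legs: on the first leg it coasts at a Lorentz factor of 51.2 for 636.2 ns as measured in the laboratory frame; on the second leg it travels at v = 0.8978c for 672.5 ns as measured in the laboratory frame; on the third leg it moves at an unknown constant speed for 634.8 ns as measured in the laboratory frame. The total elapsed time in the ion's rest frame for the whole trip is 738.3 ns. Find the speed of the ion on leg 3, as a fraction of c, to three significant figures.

Leg 1: γ = 51.2; τ_1 = 636.2/51.20 = 12.43 ns.
Leg 2: γ = 1/√(1 − 0.8978²) = 1/√0.1940 = 2.271; τ_2 = 672.5/2.271 = 296.2 ns.
Leg 3: speed unknown; τ_3 = 634.8/γ_3.
Total proper time: 12.43 + 296.2 + τ_3 = 738.3, so τ_3 = 738.3 − 308.6 = 429.7 ns.
γ_3 = 634.8/429.7 = 1.477; β = √(1 − 1/γ²) = √0.5418.

β = 0.736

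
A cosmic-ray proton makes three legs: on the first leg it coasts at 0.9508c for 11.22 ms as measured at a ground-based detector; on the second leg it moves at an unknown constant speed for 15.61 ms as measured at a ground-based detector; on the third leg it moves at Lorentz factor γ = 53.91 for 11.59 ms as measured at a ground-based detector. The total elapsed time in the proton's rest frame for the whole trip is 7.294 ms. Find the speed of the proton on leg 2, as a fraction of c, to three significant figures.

Leg 1: γ = 1/√(1 − 0.9508²) = 1/√0.09598 = 3.228; τ_1 = 11.22/3.228 = 3.476 ms.
Leg 2: speed unknown; τ_2 = 15.61/γ_2.
Leg 3: γ = 53.91; τ_3 = 11.59/53.91 = 0.2150 ms.
Total proper time: 3.476 + τ_2 + 0.2150 = 7.294, so τ_2 = 7.294 − 3.691 = 3.603 ms.
γ_2 = 15.61/3.603 = 4.333; β = √(1 − 1/γ²) = √0.9467.

β = 0.973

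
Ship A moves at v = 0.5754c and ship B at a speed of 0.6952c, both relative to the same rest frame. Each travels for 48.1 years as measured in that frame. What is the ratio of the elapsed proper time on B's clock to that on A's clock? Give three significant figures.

A: γ = 1/√(1 − 0.5754²) = 1/√0.6689 = 1.223. B: γ = 1/√(1 − 0.6952²) = 1/√0.5167 = 1.391.
τ_A/τ_B = γ_B/γ_A = 1.391/1.223 = 1.138, so τ_B/τ_A = 0.8789.

τ_B/τ_A = 0.879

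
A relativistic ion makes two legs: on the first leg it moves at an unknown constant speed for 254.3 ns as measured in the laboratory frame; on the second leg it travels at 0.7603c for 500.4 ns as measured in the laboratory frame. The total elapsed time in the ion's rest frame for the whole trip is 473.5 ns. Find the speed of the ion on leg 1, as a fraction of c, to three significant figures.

Leg 1: speed unknown; τ_1 = 254.3/γ_1.
Leg 2: γ = 1/√(1 − 0.7603²) = 1/√0.4219 = 1.539; τ_2 = 500.4/1.539 = 325.0 ns.
Total proper time: τ_1 + 325.0 = 473.5, so τ_1 = 473.5 − 325.0 = 148.5 ns.
γ_1 = 254.3/148.5 = 1.713; β = √(1 − 1/γ²) = √0.6592.

β = 0.812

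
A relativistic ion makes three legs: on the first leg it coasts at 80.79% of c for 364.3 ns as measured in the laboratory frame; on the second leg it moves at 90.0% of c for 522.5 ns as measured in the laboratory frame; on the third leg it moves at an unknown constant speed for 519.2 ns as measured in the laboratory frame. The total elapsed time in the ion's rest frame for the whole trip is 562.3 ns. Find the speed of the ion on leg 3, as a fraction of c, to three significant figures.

β = 0.973

Leg 1: β = 0.8079; γ = 1/√(1 − 0.8079²) = 1/√0.3473 = 1.697; τ_1 = 364.3/1.697 = 214.7 ns.
Leg 2: β = 0.900; γ = 1/√(1 − 0.900²) = 1/√0.1900 = 2.294; τ_2 = 522.5/2.294 = 227.8 ns.
Leg 3: speed unknown; τ_3 = 519.2/γ_3.
Total proper time: 214.7 + 227.8 + τ_3 = 562.3, so τ_3 = 562.3 − 442.4 = 119.9 ns.
γ_3 = 519.2/119.9 = 4.332; β = √(1 − 1/γ²) = √0.9467.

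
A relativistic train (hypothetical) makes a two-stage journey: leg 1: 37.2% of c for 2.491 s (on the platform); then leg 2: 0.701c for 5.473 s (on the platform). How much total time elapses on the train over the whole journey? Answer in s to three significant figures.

τ = 6.22 s

Leg 1: β = 0.372; γ = 1/√(1 − 0.372²) = 1/√0.8616 = 1.077; τ_1 = 2.491/1.077 = 2.312 s.
Leg 2: γ = 1/√(1 − 0.701²) = 1/√0.5086 = 1.402; τ_2 = 5.473/1.402 = 3.903 s.
Total: 2.312 + 3.903 s.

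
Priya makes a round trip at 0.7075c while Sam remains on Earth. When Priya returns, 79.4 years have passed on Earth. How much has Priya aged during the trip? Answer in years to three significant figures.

γ = 1/√(1 − 0.7075²) = 1/√0.4994 = 1.415
Priya's clock measures proper time along the trip: τ = Δt/γ = 79.4/1.415 years.

τ = 56.1 years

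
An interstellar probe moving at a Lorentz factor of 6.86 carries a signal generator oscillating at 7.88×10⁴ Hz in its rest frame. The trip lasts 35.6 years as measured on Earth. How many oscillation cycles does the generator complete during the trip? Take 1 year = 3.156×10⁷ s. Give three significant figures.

γ = 6.86
The oscillator's own cycle count is N = f × τ where τ is the proper time aboard the probe. τ = Δt/γ = 35.6/6.860 = 5.190 years = 1.638×10⁸ s.
N = 7.88×10⁴ × 1.638×10⁸ = 1.291×10¹³.

N = 1.29×10¹³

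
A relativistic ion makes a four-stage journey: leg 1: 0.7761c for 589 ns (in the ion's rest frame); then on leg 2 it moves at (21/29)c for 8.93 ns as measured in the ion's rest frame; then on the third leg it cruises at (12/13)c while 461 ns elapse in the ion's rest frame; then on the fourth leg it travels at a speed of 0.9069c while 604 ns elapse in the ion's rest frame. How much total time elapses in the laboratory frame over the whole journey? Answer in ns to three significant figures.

Leg 1: γ = 1/√(1 − 0.7761²) = 1/√0.3977 = 1.586; Δt_1 = 1.586 × 589 = 934.0 ns.
Leg 2: γ = 1/√(1 − (21/29)²) = 29/20 = 1.450; Δt_2 = 1.450 × 8.93 = 12.95 ns.
Leg 3: γ = 1/√(1 − (12/13)²) = 13/5 = 2.600; Δt_3 = 2.600 × 461 = 1199 ns.
Leg 4: γ = 1/√(1 − 0.9069²) = 1/√0.1775 = 2.373; Δt_4 = 2.373 × 604 = 1434 ns.
Total: 934.0 + 12.95 + 1199 + 1434 ns.

Δt = 3580 ns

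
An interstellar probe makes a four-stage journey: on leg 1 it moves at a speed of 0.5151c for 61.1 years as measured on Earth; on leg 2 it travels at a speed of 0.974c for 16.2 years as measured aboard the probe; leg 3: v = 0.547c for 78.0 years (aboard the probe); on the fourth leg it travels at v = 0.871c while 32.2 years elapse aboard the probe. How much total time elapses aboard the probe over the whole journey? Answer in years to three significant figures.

Leg 1: γ = 1/√(1 − 0.5151²) = 1/√0.7347 = 1.167; τ_1 = 61.1/1.167 = 52.37 years.
Leg 2: 16.2 years is already measured aboard the probe.
Leg 3: 78.0 years is already measured aboard the probe.
Leg 4: 32.2 years is already measured aboard the probe.
Total: 52.37 + 16.20 + 78.00 + 32.20 years.

τ = 179 years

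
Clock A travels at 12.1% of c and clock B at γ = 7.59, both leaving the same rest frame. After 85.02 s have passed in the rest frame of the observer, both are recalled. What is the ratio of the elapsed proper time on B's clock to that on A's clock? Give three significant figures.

τ_B/τ_A = 0.133

A: β = 0.121; γ = 1/√(1 − 0.121²) = 1/√0.9854 = 1.007. B: γ = 7.59.
τ_A/τ_B = γ_B/γ_A = 7.590/1.007 = 7.534, so τ_B/τ_A = 0.1327.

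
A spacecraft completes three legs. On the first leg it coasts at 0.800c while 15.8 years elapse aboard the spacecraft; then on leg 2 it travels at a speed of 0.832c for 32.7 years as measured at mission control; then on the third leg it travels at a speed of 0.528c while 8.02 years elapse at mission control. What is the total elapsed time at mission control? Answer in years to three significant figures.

Δt = 67.1 years

Leg 1: γ = 1/√(1 − 0.800²) = 5/3 ≈ 1.667; Δt_1 = 1.667 × 15.8 = 26.33 years.
Leg 2: 32.7 years is already measured at mission control.
Leg 3: 8.02 years is already measured at mission control.
Total: 26.33 + 32.70 + 8.020 years.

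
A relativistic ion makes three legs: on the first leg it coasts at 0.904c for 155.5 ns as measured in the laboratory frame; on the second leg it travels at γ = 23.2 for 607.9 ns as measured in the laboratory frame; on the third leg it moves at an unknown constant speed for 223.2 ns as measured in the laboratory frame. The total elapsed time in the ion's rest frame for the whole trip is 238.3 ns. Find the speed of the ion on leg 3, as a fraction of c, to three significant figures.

β = 0.758

Leg 1: γ = 1/√(1 − 0.904²) = 1/√0.1828 = 2.339; τ_1 = 155.5/2.339 = 66.48 ns.
Leg 2: γ = 23.2; τ_2 = 607.9/23.20 = 26.20 ns.
Leg 3: speed unknown; τ_3 = 223.2/γ_3.
Total proper time: 66.48 + 26.20 + τ_3 = 238.3, so τ_3 = 238.3 − 92.68 = 145.6 ns.
γ_3 = 223.2/145.6 = 1.533; β = √(1 − 1/γ²) = √0.5744.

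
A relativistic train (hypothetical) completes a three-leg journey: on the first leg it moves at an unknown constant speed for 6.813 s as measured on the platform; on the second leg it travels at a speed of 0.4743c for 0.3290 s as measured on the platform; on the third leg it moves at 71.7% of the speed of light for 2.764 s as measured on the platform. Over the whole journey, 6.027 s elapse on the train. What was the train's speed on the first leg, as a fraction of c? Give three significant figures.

β = 0.829

Leg 1: speed unknown; τ_1 = 6.813/γ_1.
Leg 2: γ = 1/√(1 − 0.4743²) = 1/√0.7750 = 1.136; τ_2 = 0.3290/1.136 = 0.2896 s.
Leg 3: β = 0.717; γ = 1/√(1 − 0.717²) = 1/√0.4859 = 1.435; τ_3 = 2.764/1.435 = 1.927 s.
Total proper time: τ_1 + 0.2896 + 1.927 = 6.027, so τ_1 = 6.027 − 2.216 = 3.811 s.
γ_1 = 6.813/3.811 = 1.788; β = √(1 − 1/γ²) = √0.6872.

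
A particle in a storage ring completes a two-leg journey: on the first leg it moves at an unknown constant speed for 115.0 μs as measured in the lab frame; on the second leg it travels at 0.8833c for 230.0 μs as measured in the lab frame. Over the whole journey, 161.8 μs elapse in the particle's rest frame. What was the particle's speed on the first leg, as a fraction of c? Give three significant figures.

β = 0.883

Leg 1: speed unknown; τ_1 = 115.0/γ_1.
Leg 2: γ = 1/√(1 − 0.8833²) = 1/√0.2198 = 2.133; τ_2 = 230.0/2.133 = 107.8 μs.
Total proper time: τ_1 + 107.8 = 161.8, so τ_1 = 161.8 − 107.8 = 53.97 μs.
γ_1 = 115.0/53.97 = 2.131; β = √(1 − 1/γ²) = √0.7797.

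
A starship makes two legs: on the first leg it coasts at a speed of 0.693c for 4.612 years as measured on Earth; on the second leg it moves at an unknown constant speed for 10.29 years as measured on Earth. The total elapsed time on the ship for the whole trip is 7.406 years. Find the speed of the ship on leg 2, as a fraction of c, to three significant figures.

Leg 1: γ = 1/√(1 − 0.693²) = 1/√0.5198 = 1.387; τ_1 = 4.612/1.387 = 3.325 years.
Leg 2: speed unknown; τ_2 = 10.29/γ_2.
Total proper time: 3.325 + τ_2 = 7.406, so τ_2 = 7.406 − 3.325 = 4.081 years.
γ_2 = 10.29/4.081 = 2.521; β = √(1 − 1/γ²) = √0.8427.

β = 0.918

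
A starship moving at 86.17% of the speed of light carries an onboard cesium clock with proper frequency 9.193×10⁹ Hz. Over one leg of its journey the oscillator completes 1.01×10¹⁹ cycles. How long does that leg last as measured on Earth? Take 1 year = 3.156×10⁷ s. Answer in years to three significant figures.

Δt = 68.6 years

β = 0.8617; γ = 1/√(1 − 0.8617²) = 1/√0.2575 = 1.971
Proper time for N cycles: τ = N/f = 1.01×10¹⁹/(9.193×10⁹) = 1.099×10⁹ s = 34.81 years.
Lab-frame duration Δt = γτ = 1.971 × 34.81 = 68.61 years.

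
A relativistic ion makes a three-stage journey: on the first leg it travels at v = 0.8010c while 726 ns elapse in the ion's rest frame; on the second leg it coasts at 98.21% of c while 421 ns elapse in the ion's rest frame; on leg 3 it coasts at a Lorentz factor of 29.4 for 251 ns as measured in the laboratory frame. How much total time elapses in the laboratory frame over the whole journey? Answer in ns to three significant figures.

Leg 1: γ = 1/√(1 − 0.8010²) = 1/√0.3584 = 1.670; Δt_1 = 1.670 × 726 = 1213 ns.
Leg 2: β = 0.9821; γ = 1/√(1 − 0.9821²) = 1/√0.03548 = 5.309; Δt_2 = 5.309 × 421 = 2235 ns.
Leg 3: 251 ns is already measured in the laboratory frame.
Total: 1213 + 2235 + 251.0 ns.

Δt = 3700 ns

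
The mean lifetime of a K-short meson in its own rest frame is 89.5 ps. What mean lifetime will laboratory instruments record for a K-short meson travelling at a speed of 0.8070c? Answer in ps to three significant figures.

γ = 1/√(1 − 0.8070²) = 1/√0.3488 = 1.693
The rest-frame lifetime is the proper time; the lab measures the dilated interval Δt = γτ₀ = 1.693 × 89.5 ps.

Δt = 152 ps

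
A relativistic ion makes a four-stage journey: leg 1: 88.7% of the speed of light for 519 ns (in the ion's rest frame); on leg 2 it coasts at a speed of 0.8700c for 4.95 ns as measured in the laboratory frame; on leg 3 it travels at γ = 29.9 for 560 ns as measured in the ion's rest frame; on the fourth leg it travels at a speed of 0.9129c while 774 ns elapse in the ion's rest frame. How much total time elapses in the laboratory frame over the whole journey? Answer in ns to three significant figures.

Δt = 1.98×10⁴ ns

Leg 1: β = 0.887; γ = 1/√(1 − 0.887²) = 1/√0.2132 = 2.166; Δt_1 = 2.166 × 519 = 1124 ns.
Leg 2: 4.95 ns is already measured in the laboratory frame.
Leg 3: γ = 29.9; Δt_3 = 29.90 × 560 = 1.674×10⁴ ns.
Leg 4: γ = 1/√(1 − 0.9129²) = 1/√0.1666 = 2.450; Δt_4 = 2.450 × 774 = 1896 ns.
Total: 1124 + 4.950 + 1.674×10⁴ + 1896 ns.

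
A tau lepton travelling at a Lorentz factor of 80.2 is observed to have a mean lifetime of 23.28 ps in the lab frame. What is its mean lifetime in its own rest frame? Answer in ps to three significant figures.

γ = 80.2
The lab-frame lifetime is the dilated interval; the proper lifetime is τ₀ = Δt/γ = 23.28/80.20 ps.

τ₀ = 0.290 ps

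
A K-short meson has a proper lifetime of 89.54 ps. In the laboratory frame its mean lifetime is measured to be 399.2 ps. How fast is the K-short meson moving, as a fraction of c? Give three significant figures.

v = 0.975c

γ = Δt/τ₀ = 399.2/89.54 = 4.458
β = √(1 − 1/γ²) = √(1 − 0.05031) = √0.9497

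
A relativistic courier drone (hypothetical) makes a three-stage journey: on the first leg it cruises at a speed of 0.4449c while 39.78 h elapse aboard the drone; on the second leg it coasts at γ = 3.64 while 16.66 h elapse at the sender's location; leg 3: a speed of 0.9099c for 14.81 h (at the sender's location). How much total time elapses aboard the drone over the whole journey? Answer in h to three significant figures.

τ = 50.5 h

Leg 1: 39.78 h is already measured aboard the drone.
Leg 2: γ = 3.64; τ_2 = 16.66/3.640 = 4.577 h.
Leg 3: γ = 1/√(1 − 0.9099²) = 1/√0.1721 = 2.411; τ_3 = 14.81/2.411 = 6.144 h.
Total: 39.78 + 4.577 + 6.144 h.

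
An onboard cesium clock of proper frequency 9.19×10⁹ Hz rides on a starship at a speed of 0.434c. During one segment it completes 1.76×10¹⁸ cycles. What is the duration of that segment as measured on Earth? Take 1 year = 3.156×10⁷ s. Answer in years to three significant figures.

γ = 1/√(1 − 0.434²) = 1/√0.8116 = 1.110
Proper time for N cycles: τ = N/f = 1.76×10¹⁸/(9.19×10⁹) = 1.915×10⁸ s = 6.068 years.
Lab-frame duration Δt = γτ = 1.110 × 6.068 = 6.736 years.

Δt = 6.74 years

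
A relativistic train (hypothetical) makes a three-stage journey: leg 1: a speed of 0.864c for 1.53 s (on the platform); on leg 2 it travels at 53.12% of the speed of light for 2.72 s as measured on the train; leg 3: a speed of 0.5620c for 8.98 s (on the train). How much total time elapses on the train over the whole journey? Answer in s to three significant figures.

τ = 12.5 s

Leg 1: γ = 1/√(1 − 0.864²) = 1/√0.2535 = 1.986; τ_1 = 1.53/1.986 = 0.7703 s.
Leg 2: 2.72 s is already measured on the train.
Leg 3: 8.98 s is already measured on the train.
Total: 0.7703 + 2.720 + 8.980 s.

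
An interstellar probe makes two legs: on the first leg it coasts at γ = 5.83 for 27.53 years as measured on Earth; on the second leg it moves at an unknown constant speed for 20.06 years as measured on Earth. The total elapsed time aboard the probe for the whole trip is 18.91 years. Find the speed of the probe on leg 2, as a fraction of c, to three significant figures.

Leg 1: γ = 5.83; τ_1 = 27.53/5.830 = 4.722 years.
Leg 2: speed unknown; τ_2 = 20.06/γ_2.
Total proper time: 4.722 + τ_2 = 18.91, so τ_2 = 18.91 − 4.722 = 14.19 years.
γ_2 = 20.06/14.19 = 1.414; β = √(1 − 1/γ²) = √0.4998.

β = 0.707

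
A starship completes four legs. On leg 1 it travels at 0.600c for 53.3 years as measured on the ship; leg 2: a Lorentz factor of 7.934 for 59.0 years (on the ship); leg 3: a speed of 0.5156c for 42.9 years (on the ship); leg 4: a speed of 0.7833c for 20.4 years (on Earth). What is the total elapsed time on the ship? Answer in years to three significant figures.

τ = 168 years

Leg 1: 53.3 years is already measured on the ship.
Leg 2: 59.0 years is already measured on the ship.
Leg 3: 42.9 years is already measured on the ship.
Leg 4: γ = 1/√(1 − 0.7833²) = 1/√0.3864 = 1.609; τ_4 = 20.4/1.609 = 12.68 years.
Total: 53.30 + 59.00 + 42.90 + 12.68 years.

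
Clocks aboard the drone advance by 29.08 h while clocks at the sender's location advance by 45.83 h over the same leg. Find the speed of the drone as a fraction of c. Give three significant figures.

The proper time is measured aboard the drone (both events occur at the drone's location); Δt is measured at the sender's location. γ = Δt/τ = 45.83/29.08 = 1.576.
β = √(1 − 1/γ²) = √(1 − 0.4026) = √0.5974

v = 0.773c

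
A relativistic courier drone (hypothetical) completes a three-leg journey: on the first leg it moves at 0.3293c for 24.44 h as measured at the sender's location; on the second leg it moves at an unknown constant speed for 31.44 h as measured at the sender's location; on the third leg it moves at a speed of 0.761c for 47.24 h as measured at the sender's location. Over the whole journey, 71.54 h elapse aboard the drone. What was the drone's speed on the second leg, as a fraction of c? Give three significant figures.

β = 0.824

Leg 1: γ = 1/√(1 − 0.3293²) = 1/√0.8916 = 1.059; τ_1 = 24.44/1.059 = 23.08 h.
Leg 2: speed unknown; τ_2 = 31.44/γ_2.
Leg 3: γ = 1/√(1 − 0.761²) = 1/√0.4209 = 1.541; τ_3 = 47.24/1.541 = 30.65 h.
Total proper time: 23.08 + τ_2 + 30.65 = 71.54, so τ_2 = 71.54 − 53.72 = 17.82 h.
γ_2 = 31.44/17.82 = 1.765; β = √(1 − 1/γ²) = √0.6789.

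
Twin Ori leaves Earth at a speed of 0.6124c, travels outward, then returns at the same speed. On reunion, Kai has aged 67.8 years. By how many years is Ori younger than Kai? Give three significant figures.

Δt − τ = 14.2 years

γ = 1/√(1 − 0.6124²) = 1/√0.6250 = 1.265
Ori's elapsed proper time: τ = 67.8/1.265 = 53.60 years.
Age gap = Δt − τ = 67.8 − 53.60 years.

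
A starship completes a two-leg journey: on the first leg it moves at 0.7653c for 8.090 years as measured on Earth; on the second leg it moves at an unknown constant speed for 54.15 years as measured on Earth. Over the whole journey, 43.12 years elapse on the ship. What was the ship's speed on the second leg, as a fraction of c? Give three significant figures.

β = 0.714

Leg 1: γ = 1/√(1 − 0.7653²) = 1/√0.4143 = 1.554; τ_1 = 8.090/1.554 = 5.207 years.
Leg 2: speed unknown; τ_2 = 54.15/γ_2.
Total proper time: 5.207 + τ_2 = 43.12, so τ_2 = 43.12 − 5.207 = 37.91 years.
γ_2 = 54.15/37.91 = 1.428; β = √(1 − 1/γ²) = √0.5098.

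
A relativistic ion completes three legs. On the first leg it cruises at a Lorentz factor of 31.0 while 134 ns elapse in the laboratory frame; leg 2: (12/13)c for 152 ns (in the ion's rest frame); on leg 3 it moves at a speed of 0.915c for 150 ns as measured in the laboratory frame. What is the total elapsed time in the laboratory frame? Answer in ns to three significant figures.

Leg 1: 134 ns is already measured in the laboratory frame.
Leg 2: γ = 1/√(1 − (12/13)²) = 13/5 = 2.600; Δt_2 = 2.600 × 152 = 395.2 ns.
Leg 3: 150 ns is already measured in the laboratory frame.
Total: 134.0 + 395.2 + 150.0 ns.

Δt = 679 ns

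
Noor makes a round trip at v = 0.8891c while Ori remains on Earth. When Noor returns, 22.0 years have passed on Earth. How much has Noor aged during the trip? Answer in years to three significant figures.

γ = 1/√(1 − 0.8891²) = 1/√0.2095 = 2.185
Noor's clock measures proper time along the trip: τ = Δt/γ = 22.0/2.185 years.

τ = 10.1 years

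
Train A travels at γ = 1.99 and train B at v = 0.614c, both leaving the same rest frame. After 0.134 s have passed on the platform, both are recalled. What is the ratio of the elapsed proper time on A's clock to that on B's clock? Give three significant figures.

τ_A/τ_B = 0.637

A: γ = 1.99. B: γ = 1/√(1 − 0.614²) = 1/√0.6230 = 1.267.
τ_A/τ_B = γ_B/γ_A = 1.267/1.990 = 0.6367, so τ_A/τ_B = 0.6367.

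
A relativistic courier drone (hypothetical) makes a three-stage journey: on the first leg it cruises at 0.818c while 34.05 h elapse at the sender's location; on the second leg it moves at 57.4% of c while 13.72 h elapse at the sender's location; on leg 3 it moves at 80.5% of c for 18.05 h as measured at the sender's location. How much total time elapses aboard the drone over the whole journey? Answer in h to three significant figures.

τ = 41.5 h

Leg 1: γ = 1/√(1 − 0.818²) = 1/√0.3309 = 1.738; τ_1 = 34.05/1.738 = 19.59 h.
Leg 2: β = 0.574; γ = 1/√(1 − 0.574²) = 1/√0.6705 = 1.221; τ_2 = 13.72/1.221 = 11.23 h.
Leg 3: β = 0.805; γ = 1/√(1 − 0.805²) = 1/√0.3520 = 1.686; τ_3 = 18.05/1.686 = 10.71 h.
Total: 19.59 + 11.23 + 10.71 h.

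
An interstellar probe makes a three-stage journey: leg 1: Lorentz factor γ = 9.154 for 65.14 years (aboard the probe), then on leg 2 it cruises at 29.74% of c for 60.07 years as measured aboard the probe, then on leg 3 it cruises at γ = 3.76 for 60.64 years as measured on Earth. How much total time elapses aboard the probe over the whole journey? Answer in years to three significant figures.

τ = 141 years

Leg 1: 65.14 years is already measured aboard the probe.
Leg 2: 60.07 years is already measured aboard the probe.
Leg 3: γ = 3.76; τ_3 = 60.64/3.760 = 16.13 years.
Total: 65.14 + 60.07 + 16.13 years.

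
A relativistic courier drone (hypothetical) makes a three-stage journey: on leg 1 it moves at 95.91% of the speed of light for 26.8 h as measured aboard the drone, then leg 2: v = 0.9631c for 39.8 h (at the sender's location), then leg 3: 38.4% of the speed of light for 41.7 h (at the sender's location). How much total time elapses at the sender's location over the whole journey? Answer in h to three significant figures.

Δt = 176 h

Leg 1: β = 0.9591; γ = 1/√(1 − 0.9591²) = 1/√0.08013 = 3.533; Δt_1 = 3.533 × 26.8 = 94.68 h.
Leg 2: 39.8 h is already measured at the sender's location.
Leg 3: 41.7 h is already measured at the sender's location.
Total: 94.68 + 39.80 + 41.70 h.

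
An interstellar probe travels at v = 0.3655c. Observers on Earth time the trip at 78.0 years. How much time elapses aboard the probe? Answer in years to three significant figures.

τ = 72.6 years

γ = 1/√(1 − 0.3655²) = 1/√0.8664 = 1.074
The interval measured on Earth is the dilated one; the clock aboard the probe measures the proper time τ = Δt/γ = 78.0/1.074 years.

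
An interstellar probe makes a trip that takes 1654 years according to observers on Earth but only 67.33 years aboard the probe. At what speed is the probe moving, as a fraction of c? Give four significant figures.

β = 0.9992

The proper time is measured aboard the probe (both events occur at the probe's location); Δt is measured on Earth. γ = Δt/τ = 1654/67.33 = 24.57.
β = √(1 − 1/γ²) = √(1 − 0.001657) = √0.9983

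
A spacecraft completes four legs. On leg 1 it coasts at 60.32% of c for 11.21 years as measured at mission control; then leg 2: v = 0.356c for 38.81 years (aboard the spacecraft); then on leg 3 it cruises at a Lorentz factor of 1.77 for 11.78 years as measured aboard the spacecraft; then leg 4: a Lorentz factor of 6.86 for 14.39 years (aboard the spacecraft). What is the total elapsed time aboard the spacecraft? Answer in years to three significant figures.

τ = 73.9 years

Leg 1: β = 0.6032; γ = 1/√(1 − 0.6032²) = 1/√0.6361 = 1.254; τ_1 = 11.21/1.254 = 8.941 years.
Leg 2: 38.81 years is already measured aboard the spacecraft.
Leg 3: 11.78 years is already measured aboard the spacecraft.
Leg 4: 14.39 years is already measured aboard the spacecraft.
Total: 8.941 + 38.81 + 11.78 + 14.39 years.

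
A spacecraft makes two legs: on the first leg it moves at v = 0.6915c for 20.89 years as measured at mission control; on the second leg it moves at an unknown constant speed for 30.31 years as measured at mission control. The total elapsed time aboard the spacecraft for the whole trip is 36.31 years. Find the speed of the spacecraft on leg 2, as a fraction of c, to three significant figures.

β = 0.714

Leg 1: γ = 1/√(1 − 0.6915²) = 1/√0.5218 = 1.384; τ_1 = 20.89/1.384 = 15.09 years.
Leg 2: speed unknown; τ_2 = 30.31/γ_2.
Total proper time: 15.09 + τ_2 = 36.31, so τ_2 = 36.31 − 15.09 = 21.22 years.
γ_2 = 30.31/21.22 = 1.428; β = √(1 − 1/γ²) = √0.5099.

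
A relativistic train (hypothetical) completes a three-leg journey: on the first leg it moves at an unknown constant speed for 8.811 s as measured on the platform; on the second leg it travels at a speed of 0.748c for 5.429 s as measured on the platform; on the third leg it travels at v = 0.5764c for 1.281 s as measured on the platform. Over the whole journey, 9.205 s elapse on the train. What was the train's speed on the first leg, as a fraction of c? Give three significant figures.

β = 0.856

Leg 1: speed unknown; τ_1 = 8.811/γ_1.
Leg 2: γ = 1/√(1 − 0.748²) = 1/√0.4405 = 1.507; τ_2 = 5.429/1.507 = 3.603 s.
Leg 3: γ = 1/√(1 − 0.5764²) = 1/√0.6678 = 1.224; τ_3 = 1.281/1.224 = 1.047 s.
Total proper time: τ_1 + 3.603 + 1.047 = 9.205, so τ_1 = 9.205 − 4.650 = 4.555 s.
γ_1 = 8.811/4.555 = 1.934; β = √(1 − 1/γ²) = √0.7327.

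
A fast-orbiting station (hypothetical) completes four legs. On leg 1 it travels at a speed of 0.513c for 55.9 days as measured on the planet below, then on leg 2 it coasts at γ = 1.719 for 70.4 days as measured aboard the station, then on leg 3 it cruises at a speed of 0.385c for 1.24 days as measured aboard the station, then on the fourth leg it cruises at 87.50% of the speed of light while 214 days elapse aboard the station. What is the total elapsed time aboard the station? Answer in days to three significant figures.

τ = 334 days

Leg 1: γ = 1/√(1 − 0.513²) = 1/√0.7368 = 1.165; τ_1 = 55.9/1.165 = 47.98 days.
Leg 2: 70.4 days is already measured aboard the station.
Leg 3: 1.24 days is already measured aboard the station.
Leg 4: 214 days is already measured aboard the station.
Total: 47.98 + 70.40 + 1.240 + 214.0 days.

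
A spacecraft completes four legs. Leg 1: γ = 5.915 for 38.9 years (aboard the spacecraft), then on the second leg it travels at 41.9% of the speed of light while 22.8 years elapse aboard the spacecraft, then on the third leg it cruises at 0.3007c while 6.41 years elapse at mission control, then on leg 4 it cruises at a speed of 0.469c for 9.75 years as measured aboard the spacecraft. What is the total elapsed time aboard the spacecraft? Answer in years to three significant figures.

τ = 77.6 years

Leg 1: 38.9 years is already measured aboard the spacecraft.
Leg 2: 22.8 years is already measured aboard the spacecraft.
Leg 3: γ = 1/√(1 − 0.3007²) = 1/√0.9096 = 1.049; τ_3 = 6.41/1.049 = 6.113 years.
Leg 4: 9.75 years is already measured aboard the spacecraft.
Total: 38.90 + 22.80 + 6.113 + 9.750 years.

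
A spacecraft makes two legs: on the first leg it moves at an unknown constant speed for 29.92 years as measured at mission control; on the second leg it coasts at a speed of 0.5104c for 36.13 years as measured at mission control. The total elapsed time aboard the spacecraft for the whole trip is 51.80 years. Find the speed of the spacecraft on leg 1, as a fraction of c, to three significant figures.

β = 0.721

Leg 1: speed unknown; τ_1 = 29.92/γ_1.
Leg 2: γ = 1/√(1 − 0.5104²) = 1/√0.7395 = 1.163; τ_2 = 36.13/1.163 = 31.07 years.
Total proper time: τ_1 + 31.07 = 51.80, so τ_1 = 51.80 − 31.07 = 20.73 years.
γ_1 = 29.92/20.73 = 1.443; β = √(1 − 1/γ²) = √0.5199.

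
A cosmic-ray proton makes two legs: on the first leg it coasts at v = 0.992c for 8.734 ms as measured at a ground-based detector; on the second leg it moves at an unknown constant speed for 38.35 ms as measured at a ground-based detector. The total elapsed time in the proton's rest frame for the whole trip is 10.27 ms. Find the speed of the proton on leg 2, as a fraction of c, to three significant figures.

Leg 1: γ = 1/√(1 − 0.992²) = 1/√0.01594 = 7.922; τ_1 = 8.734/7.922 = 1.103 ms.
Leg 2: speed unknown; τ_2 = 38.35/γ_2.
Total proper time: 1.103 + τ_2 = 10.27, so τ_2 = 10.27 − 1.103 = 9.167 ms.
γ_2 = 38.35/9.167 = 4.183; β = √(1 − 1/γ²) = √0.9429.

β = 0.971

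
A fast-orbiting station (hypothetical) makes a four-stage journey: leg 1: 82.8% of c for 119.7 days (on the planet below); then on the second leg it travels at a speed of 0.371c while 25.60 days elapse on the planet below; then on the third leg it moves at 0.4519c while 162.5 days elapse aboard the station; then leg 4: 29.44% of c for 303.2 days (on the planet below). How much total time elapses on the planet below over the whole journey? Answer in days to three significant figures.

Δt = 631 days

Leg 1: 119.7 days is already measured on the planet below.
Leg 2: 25.60 days is already measured on the planet below.
Leg 3: γ = 1/√(1 − 0.4519²) = 1/√0.7958 = 1.121; Δt_3 = 1.121 × 162.5 = 182.2 days.
Leg 4: 303.2 days is already measured on the planet below.
Total: 119.7 + 25.60 + 182.2 + 303.2 days.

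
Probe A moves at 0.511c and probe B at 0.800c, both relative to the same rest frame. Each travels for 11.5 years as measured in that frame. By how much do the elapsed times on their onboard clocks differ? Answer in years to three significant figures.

A: γ = 1/√(1 − 0.511²) = 1/√0.7389 = 1.163; τ_A = 11.5/1.163 = 9.885 years.
B: γ = 1/√(1 − 0.800²) = 5/3 ≈ 1.667; τ_B = 11.5/1.667 = 6.900 years.

|τ_A − τ_B| = 2.99 years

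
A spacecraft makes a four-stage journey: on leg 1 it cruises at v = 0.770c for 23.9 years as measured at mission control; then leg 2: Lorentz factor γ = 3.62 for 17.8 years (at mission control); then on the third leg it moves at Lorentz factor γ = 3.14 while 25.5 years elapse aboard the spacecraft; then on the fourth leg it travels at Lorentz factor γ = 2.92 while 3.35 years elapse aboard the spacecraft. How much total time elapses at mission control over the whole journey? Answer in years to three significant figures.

Δt = 132 years

Leg 1: 23.9 years is already measured at mission control.
Leg 2: 17.8 years is already measured at mission control.
Leg 3: γ = 3.14; Δt_3 = 3.140 × 25.5 = 80.07 years.
Leg 4: γ = 2.92; Δt_4 = 2.920 × 3.35 = 9.782 years.
Total: 23.90 + 17.80 + 80.07 + 9.782 years.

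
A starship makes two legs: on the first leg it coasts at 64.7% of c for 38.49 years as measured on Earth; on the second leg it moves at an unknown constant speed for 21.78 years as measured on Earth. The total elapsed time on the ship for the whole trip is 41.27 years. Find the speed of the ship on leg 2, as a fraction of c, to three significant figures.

β = 0.837

Leg 1: β = 0.647; γ = 1/√(1 − 0.647²) = 1/√0.5814 = 1.311; τ_1 = 38.49/1.311 = 29.35 years.
Leg 2: speed unknown; τ_2 = 21.78/γ_2.
Total proper time: 29.35 + τ_2 = 41.27, so τ_2 = 41.27 − 29.35 = 11.92 years.
γ_2 = 21.78/11.92 = 1.827; β = √(1 − 1/γ²) = √0.7004.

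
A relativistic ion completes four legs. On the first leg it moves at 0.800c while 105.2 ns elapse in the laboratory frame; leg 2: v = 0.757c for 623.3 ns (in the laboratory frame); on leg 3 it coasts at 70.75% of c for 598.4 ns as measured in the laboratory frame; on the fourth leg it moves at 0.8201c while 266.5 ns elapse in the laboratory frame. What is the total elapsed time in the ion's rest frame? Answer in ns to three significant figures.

τ = 1050 ns

Leg 1: γ = 1/√(1 − 0.800²) = 5/3 ≈ 1.667; τ_1 = 105.2/1.667 = 63.12 ns.
Leg 2: γ = 1/√(1 − 0.757²) = 1/√0.4270 = 1.530; τ_2 = 623.3/1.530 = 407.3 ns.
Leg 3: β = 0.7075; γ = 1/√(1 − 0.7075²) = 1/√0.4994 = 1.415; τ_3 = 598.4/1.415 = 422.9 ns.
Leg 4: γ = 1/√(1 − 0.8201²) = 1/√0.3274 = 1.748; τ_4 = 266.5/1.748 = 152.5 ns.
Total: 63.12 + 407.3 + 422.9 + 152.5 ns.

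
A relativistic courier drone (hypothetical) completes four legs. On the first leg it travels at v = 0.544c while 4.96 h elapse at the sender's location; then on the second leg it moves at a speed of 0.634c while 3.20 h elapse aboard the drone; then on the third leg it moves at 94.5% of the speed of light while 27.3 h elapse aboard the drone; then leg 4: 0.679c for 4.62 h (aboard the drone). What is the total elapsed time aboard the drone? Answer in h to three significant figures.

τ = 39.3 h

Leg 1: γ = 1/√(1 − 0.544²) = 1/√0.7041 = 1.192; τ_1 = 4.96/1.192 = 4.162 h.
Leg 2: 3.20 h is already measured aboard the drone.
Leg 3: 27.3 h is already measured aboard the drone.
Leg 4: 4.62 h is already measured aboard the drone.
Total: 4.162 + 3.200 + 27.30 + 4.620 h.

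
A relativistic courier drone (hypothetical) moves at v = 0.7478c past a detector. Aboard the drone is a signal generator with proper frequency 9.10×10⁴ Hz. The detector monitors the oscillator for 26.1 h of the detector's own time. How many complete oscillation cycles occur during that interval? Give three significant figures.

N = 5.68×10⁹

γ = 1/√(1 − 0.7478²) = 1/√0.4408 = 1.506
During 26.1 h of lab time, the oscillator's proper time advances by τ = Δt/γ = 26.1/1.506 = 17.33 h = 6.238×10⁴ s.
N = f × τ = 9.10×10⁴ × 6.238×10⁴ = 5.677×10⁹.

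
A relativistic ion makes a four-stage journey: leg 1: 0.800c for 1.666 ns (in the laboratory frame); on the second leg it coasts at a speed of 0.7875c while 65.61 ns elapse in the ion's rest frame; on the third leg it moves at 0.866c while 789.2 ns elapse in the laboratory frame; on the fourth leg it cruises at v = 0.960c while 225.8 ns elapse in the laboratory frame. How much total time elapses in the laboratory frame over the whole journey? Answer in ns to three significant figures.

Leg 1: 1.666 ns is already measured in the laboratory frame.
Leg 2: γ = 1/√(1 − 0.7875²) = 1/√0.3798 = 1.623; Δt_2 = 1.623 × 65.61 = 106.5 ns.
Leg 3: 789.2 ns is already measured in the laboratory frame.
Leg 4: 225.8 ns is already measured in the laboratory frame.
Total: 1.666 + 106.5 + 789.2 + 225.8 ns.

Δt = 1120 ns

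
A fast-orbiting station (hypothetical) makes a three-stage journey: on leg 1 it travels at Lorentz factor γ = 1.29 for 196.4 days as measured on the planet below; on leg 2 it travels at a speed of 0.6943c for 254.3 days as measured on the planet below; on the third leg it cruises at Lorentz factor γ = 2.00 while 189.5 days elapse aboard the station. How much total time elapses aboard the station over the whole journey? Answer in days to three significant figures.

τ = 525 days

Leg 1: γ = 1.29; τ_1 = 196.4/1.290 = 152.2 days.
Leg 2: γ = 1/√(1 − 0.6943²) = 1/√0.5179 = 1.389; τ_2 = 254.3/1.389 = 183.0 days.
Leg 3: 189.5 days is already measured aboard the station.
Total: 152.2 + 183.0 + 189.5 days.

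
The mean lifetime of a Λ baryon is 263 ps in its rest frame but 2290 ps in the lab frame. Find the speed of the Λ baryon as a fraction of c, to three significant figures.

γ = Δt/τ₀ = 2290/263 = 8.707
β = √(1 − 1/γ²) = √(1 − 0.01319) = √0.9868

β = 0.993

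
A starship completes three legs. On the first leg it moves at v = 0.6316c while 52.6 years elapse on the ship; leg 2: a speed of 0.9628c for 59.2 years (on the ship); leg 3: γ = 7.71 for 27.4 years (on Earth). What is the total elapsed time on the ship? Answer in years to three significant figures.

Leg 1: 52.6 years is already measured on the ship.
Leg 2: 59.2 years is already measured on the ship.
Leg 3: γ = 7.71; τ_3 = 27.4/7.710 = 3.554 years.
Total: 52.60 + 59.20 + 3.554 years.

τ = 115 years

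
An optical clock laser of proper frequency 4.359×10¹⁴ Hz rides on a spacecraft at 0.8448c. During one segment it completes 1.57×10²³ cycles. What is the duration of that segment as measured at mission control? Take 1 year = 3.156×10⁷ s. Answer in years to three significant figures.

Δt = 21.3 years

γ = 1/√(1 − 0.8448²) = 1/√0.2863 = 1.869
Proper time for N cycles: τ = N/f = 1.57×10²³/(4.359×10¹⁴) = 3.602×10⁸ s = 11.41 years.
Lab-frame duration Δt = γτ = 1.869 × 11.41 = 21.33 years.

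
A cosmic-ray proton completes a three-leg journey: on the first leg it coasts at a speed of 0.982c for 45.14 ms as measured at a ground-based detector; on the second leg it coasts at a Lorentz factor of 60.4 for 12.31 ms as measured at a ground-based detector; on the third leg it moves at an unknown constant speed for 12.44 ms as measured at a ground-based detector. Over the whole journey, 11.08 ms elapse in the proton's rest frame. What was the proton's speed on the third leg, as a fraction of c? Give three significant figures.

β = 0.982

Leg 1: γ = 1/√(1 − 0.982²) = 1/√0.03568 = 5.294; τ_1 = 45.14/5.294 = 8.526 ms.
Leg 2: γ = 60.4; τ_2 = 12.31/60.40 = 0.2038 ms.
Leg 3: speed unknown; τ_3 = 12.44/γ_3.
Total proper time: 8.526 + 0.2038 + τ_3 = 11.08, so τ_3 = 11.08 − 8.730 = 2.350 ms.
γ_3 = 12.44/2.350 = 5.293; β = √(1 − 1/γ²) = √0.9643.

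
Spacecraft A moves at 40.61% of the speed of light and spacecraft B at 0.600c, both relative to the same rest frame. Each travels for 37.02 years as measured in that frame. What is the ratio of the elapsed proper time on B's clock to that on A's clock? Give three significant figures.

τ_B/τ_A = 0.875

A: β = 0.4061; γ = 1/√(1 − 0.4061²) = 1/√0.8351 = 1.094. B: γ = 1/√(1 − 0.600²) = 5/4 = 1.250.
τ_A/τ_B = γ_B/γ_A = 1.250/1.094 = 1.142, so τ_B/τ_A = 0.8754.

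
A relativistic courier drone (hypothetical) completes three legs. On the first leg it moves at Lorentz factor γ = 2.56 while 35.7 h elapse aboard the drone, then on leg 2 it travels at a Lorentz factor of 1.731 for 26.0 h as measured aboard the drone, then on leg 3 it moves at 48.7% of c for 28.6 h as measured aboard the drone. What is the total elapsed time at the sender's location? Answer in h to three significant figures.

Δt = 169 h

Leg 1: γ = 2.56; Δt_1 = 2.560 × 35.7 = 91.39 h.
Leg 2: γ = 1.731; Δt_2 = 1.731 × 26.0 = 45.01 h.
Leg 3: β = 0.487; γ = 1/√(1 − 0.487²) = 1/√0.7628 = 1.145; Δt_3 = 1.145 × 28.6 = 32.75 h.
Total: 91.39 + 45.01 + 32.75 h.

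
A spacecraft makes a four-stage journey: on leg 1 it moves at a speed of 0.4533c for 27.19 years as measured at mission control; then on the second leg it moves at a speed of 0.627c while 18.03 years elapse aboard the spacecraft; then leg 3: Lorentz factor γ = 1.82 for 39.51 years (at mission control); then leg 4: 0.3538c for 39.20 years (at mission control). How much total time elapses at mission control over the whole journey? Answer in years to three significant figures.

Δt = 129 years

Leg 1: 27.19 years is already measured at mission control.
Leg 2: γ = 1/√(1 − 0.627²) = 1/√0.6069 = 1.284; Δt_2 = 1.284 × 18.03 = 23.14 years.
Leg 3: 39.51 years is already measured at mission control.
Leg 4: 39.20 years is already measured at mission control.
Total: 27.19 + 23.14 + 39.51 + 39.20 years.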